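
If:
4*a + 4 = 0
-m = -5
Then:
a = -1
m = 5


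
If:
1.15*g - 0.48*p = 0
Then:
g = 0.417391304347826*p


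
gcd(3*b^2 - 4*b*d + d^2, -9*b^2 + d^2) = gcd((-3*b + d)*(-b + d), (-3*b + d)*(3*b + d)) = 3*b - d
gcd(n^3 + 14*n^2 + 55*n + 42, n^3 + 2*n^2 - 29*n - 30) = n^2 + 7*n + 6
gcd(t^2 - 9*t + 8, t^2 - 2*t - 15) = 1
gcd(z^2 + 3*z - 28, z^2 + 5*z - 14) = z + 7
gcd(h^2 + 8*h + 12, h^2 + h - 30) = h + 6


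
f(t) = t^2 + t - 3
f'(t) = 2*t + 1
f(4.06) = 17.54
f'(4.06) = 9.12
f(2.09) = 3.46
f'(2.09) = 5.18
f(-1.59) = -2.06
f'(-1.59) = -2.18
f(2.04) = 3.20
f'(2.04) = 5.08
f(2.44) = 5.39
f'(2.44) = 5.88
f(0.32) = -2.58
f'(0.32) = 1.64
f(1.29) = -0.05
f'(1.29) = 3.58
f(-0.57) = -3.25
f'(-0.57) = -0.14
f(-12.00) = 129.00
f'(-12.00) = -23.00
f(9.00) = 87.00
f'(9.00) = 19.00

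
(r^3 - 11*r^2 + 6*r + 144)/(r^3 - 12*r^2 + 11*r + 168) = (r - 6)/(r - 7)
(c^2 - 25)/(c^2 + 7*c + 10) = (c - 5)/(c + 2)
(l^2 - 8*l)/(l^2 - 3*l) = (l - 8)/(l - 3)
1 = 1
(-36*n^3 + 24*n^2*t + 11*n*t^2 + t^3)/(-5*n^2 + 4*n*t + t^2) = (36*n^2 + 12*n*t + t^2)/(5*n + t)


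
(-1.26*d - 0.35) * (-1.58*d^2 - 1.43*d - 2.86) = 1.9908*d^3 + 2.3548*d^2 + 4.1041*d + 1.001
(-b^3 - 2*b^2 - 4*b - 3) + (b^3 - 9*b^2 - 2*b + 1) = -11*b^2 - 6*b - 2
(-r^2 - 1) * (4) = -4*r^2 - 4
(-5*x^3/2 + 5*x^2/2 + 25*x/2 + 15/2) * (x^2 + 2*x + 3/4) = -5*x^5/2 - 5*x^4/2 + 125*x^3/8 + 275*x^2/8 + 195*x/8 + 45/8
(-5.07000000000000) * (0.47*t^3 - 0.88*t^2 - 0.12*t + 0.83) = -2.3829*t^3 + 4.4616*t^2 + 0.6084*t - 4.2081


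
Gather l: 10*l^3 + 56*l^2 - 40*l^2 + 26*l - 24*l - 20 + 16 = 10*l^3 + 16*l^2 + 2*l - 4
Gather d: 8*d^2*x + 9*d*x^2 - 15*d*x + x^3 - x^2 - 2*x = 8*d^2*x + d*(9*x^2 - 15*x) + x^3 - x^2 - 2*x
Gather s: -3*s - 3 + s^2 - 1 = s^2 - 3*s - 4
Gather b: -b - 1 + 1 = -b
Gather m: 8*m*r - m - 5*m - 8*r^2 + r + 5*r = m*(8*r - 6) - 8*r^2 + 6*r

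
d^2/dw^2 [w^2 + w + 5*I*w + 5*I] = 2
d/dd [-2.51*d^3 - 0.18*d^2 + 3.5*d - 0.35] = -7.53*d^2 - 0.36*d + 3.5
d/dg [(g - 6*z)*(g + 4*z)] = 2*g - 2*z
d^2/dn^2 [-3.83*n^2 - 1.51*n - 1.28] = -7.66000000000000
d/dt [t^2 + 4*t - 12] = 2*t + 4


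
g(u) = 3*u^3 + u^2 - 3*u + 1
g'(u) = 9*u^2 + 2*u - 3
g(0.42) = 0.14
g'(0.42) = -0.57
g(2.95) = 77.87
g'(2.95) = 81.22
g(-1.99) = -12.71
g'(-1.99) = 28.66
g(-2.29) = -22.91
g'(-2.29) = 39.62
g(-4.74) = -281.80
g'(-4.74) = 189.73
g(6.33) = 782.99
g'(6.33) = 370.28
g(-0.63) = 2.54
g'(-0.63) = -0.69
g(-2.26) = -21.74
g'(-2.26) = 38.45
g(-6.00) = -593.00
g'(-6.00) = 309.00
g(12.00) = 5293.00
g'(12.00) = 1317.00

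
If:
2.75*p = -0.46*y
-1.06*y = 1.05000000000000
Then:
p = 0.17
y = -0.99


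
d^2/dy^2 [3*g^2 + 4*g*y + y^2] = 2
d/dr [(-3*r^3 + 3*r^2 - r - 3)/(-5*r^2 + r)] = (15*r^4 - 6*r^3 - 2*r^2 - 30*r + 3)/(r^2*(25*r^2 - 10*r + 1))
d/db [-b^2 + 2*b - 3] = 2 - 2*b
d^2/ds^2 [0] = 0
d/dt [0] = 0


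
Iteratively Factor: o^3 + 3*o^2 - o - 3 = (o + 1)*(o^2 + 2*o - 3) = (o - 1)*(o + 1)*(o + 3)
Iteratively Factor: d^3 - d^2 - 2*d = (d + 1)*(d^2 - 2*d) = d*(d + 1)*(d - 2)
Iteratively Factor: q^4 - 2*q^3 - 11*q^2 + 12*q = (q - 1)*(q^3 - q^2 - 12*q) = (q - 1)*(q + 3)*(q^2 - 4*q) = (q - 4)*(q - 1)*(q + 3)*(q)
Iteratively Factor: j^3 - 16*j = (j)*(j^2 - 16) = j*(j - 4)*(j + 4)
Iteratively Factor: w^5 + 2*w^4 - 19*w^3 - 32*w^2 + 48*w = (w)*(w^4 + 2*w^3 - 19*w^2 - 32*w + 48) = w*(w - 4)*(w^3 + 6*w^2 + 5*w - 12) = w*(w - 4)*(w + 4)*(w^2 + 2*w - 3) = w*(w - 4)*(w + 3)*(w + 4)*(w - 1)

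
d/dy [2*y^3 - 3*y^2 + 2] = 6*y*(y - 1)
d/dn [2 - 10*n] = -10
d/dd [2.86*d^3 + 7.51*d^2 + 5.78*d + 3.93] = 8.58*d^2 + 15.02*d + 5.78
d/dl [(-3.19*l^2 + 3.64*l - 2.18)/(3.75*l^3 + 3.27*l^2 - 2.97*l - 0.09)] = (11.9625*l^4 - 27.3*l^3 + 22.0965*l^2 + 14.8314*l - 6.8022)/(14.0625*l^6 + 24.525*l^5 - 11.5821*l^4 - 20.0988*l^3 + 8.2323*l^2 + 0.5346*l + 0.0081)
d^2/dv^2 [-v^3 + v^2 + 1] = 2 - 6*v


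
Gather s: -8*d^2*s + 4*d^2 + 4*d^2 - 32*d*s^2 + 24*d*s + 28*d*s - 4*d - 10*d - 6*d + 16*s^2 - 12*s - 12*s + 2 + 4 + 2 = 8*d^2 - 20*d + s^2*(16 - 32*d) + s*(-8*d^2 + 52*d - 24) + 8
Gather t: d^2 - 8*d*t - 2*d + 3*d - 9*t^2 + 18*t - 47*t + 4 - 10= d^2 + d - 9*t^2 + t*(-8*d - 29) - 6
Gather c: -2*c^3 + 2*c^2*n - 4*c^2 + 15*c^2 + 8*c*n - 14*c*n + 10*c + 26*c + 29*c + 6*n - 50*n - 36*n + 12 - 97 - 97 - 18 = -2*c^3 + c^2*(2*n + 11) + c*(65 - 6*n) - 80*n - 200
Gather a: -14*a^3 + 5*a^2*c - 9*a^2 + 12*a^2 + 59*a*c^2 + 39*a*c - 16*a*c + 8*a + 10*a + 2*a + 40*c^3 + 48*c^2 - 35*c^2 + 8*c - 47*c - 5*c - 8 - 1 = -14*a^3 + a^2*(5*c + 3) + a*(59*c^2 + 23*c + 20) + 40*c^3 + 13*c^2 - 44*c - 9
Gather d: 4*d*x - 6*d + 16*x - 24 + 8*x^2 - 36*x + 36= d*(4*x - 6) + 8*x^2 - 20*x + 12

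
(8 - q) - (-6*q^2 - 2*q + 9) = 6*q^2 + q - 1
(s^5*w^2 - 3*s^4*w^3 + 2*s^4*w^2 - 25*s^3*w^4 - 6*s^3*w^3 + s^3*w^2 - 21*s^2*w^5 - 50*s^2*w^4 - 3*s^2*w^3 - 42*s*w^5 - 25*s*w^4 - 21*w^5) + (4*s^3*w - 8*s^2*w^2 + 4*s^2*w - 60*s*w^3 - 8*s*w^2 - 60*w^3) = s^5*w^2 - 3*s^4*w^3 + 2*s^4*w^2 - 25*s^3*w^4 - 6*s^3*w^3 + s^3*w^2 + 4*s^3*w - 21*s^2*w^5 - 50*s^2*w^4 - 3*s^2*w^3 - 8*s^2*w^2 + 4*s^2*w - 42*s*w^5 - 25*s*w^4 - 60*s*w^3 - 8*s*w^2 - 21*w^5 - 60*w^3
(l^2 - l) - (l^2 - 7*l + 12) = 6*l - 12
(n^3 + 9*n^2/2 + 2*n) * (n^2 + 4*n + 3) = n^5 + 17*n^4/2 + 23*n^3 + 43*n^2/2 + 6*n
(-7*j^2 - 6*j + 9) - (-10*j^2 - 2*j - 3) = 3*j^2 - 4*j + 12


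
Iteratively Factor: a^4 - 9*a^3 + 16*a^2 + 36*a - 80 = (a - 4)*(a^3 - 5*a^2 - 4*a + 20) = (a - 5)*(a - 4)*(a^2 - 4) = (a - 5)*(a - 4)*(a + 2)*(a - 2)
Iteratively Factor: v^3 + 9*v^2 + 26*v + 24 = (v + 3)*(v^2 + 6*v + 8) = (v + 3)*(v + 4)*(v + 2)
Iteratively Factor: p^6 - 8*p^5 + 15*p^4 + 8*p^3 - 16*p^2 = (p - 1)*(p^5 - 7*p^4 + 8*p^3 + 16*p^2) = p*(p - 1)*(p^4 - 7*p^3 + 8*p^2 + 16*p) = p*(p - 1)*(p + 1)*(p^3 - 8*p^2 + 16*p) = p*(p - 4)*(p - 1)*(p + 1)*(p^2 - 4*p) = p*(p - 4)^2*(p - 1)*(p + 1)*(p)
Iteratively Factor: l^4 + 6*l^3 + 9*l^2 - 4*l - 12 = (l + 2)*(l^3 + 4*l^2 + l - 6) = (l - 1)*(l + 2)*(l^2 + 5*l + 6) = (l - 1)*(l + 2)*(l + 3)*(l + 2)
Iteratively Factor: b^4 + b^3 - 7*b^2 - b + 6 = (b - 1)*(b^3 + 2*b^2 - 5*b - 6) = (b - 1)*(b + 3)*(b^2 - b - 2) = (b - 1)*(b + 1)*(b + 3)*(b - 2)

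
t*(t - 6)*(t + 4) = t^3 - 2*t^2 - 24*t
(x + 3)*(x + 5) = x^2 + 8*x + 15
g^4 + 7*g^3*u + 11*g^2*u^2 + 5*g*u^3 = g*(g + u)^2*(g + 5*u)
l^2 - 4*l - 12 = (l - 6)*(l + 2)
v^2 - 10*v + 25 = (v - 5)^2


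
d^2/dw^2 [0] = 0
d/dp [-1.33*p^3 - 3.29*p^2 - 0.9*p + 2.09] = -3.99*p^2 - 6.58*p - 0.9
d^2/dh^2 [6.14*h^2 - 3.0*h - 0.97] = 12.2800000000000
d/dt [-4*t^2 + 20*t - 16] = 20 - 8*t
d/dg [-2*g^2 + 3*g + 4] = 3 - 4*g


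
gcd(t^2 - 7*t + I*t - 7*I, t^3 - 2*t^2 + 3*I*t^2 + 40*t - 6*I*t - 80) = 1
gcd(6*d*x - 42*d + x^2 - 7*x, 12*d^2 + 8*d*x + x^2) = 6*d + x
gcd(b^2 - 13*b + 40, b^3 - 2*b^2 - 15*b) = b - 5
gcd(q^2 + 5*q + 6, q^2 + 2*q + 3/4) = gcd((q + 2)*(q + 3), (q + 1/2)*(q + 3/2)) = 1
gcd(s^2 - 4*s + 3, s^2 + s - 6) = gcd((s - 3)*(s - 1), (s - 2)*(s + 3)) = 1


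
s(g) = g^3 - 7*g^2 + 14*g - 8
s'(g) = 3*g^2 - 14*g + 14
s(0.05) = -7.32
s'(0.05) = 13.31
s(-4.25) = -270.70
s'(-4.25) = 127.69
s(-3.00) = -140.00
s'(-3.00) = 83.00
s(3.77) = -1.13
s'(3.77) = 3.86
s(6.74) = 74.55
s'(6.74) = 55.92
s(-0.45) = -15.81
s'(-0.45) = 20.91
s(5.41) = 21.20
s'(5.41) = 26.06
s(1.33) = 0.59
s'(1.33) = 0.69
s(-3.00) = -140.00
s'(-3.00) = 83.00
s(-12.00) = -2912.00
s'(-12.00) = 614.00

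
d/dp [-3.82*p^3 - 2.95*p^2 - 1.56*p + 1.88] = -11.46*p^2 - 5.9*p - 1.56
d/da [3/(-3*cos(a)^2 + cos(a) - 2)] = 3*(1 - 6*cos(a))*sin(a)/(3*sin(a)^2 + cos(a) - 5)^2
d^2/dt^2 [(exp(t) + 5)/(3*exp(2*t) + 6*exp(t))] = (exp(3*t) + 18*exp(2*t) + 30*exp(t) + 20)*exp(-t)/(3*(exp(3*t) + 6*exp(2*t) + 12*exp(t) + 8))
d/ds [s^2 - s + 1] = 2*s - 1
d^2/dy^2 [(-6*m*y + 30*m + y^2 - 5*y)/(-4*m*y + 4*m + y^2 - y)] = 2*((4*m - 2*y + 1)^2*(6*m*y - 30*m - y^2 + 5*y) - (4*m*y - 4*m - y^2 + y)^2 + (4*m*y - 4*m - y^2 + y)*(6*m*y - 30*m - y^2 + 5*y - (4*m - 2*y + 1)*(6*m - 2*y + 5)))/(4*m*y - 4*m - y^2 + y)^3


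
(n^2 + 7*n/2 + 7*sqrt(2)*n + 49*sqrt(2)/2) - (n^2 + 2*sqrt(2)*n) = 7*n/2 + 5*sqrt(2)*n + 49*sqrt(2)/2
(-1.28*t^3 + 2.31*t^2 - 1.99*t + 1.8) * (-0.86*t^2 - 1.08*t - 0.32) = 1.1008*t^5 - 0.6042*t^4 - 0.3738*t^3 - 0.138*t^2 - 1.3072*t - 0.576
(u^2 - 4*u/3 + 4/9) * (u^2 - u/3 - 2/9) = u^4 - 5*u^3/3 + 2*u^2/3 + 4*u/27 - 8/81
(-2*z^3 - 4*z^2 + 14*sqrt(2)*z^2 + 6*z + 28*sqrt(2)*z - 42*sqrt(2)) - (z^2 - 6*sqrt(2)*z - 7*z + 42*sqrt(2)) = -2*z^3 - 5*z^2 + 14*sqrt(2)*z^2 + 13*z + 34*sqrt(2)*z - 84*sqrt(2)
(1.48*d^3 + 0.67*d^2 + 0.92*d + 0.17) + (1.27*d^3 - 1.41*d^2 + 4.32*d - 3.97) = 2.75*d^3 - 0.74*d^2 + 5.24*d - 3.8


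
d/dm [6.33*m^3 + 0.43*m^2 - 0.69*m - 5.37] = 18.99*m^2 + 0.86*m - 0.69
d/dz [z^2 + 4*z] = 2*z + 4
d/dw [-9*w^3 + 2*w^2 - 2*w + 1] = -27*w^2 + 4*w - 2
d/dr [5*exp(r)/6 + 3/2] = 5*exp(r)/6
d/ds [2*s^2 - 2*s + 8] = 4*s - 2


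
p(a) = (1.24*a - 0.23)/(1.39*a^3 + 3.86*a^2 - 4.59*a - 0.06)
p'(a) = (1.24*a - 0.23)*(-4.17*a^2 - 7.72*a + 4.59)/(1.39*a^3 + 3.86*a^2 - 4.59*a - 0.06)^2 + 1.24/(1.39*a^3 + 3.86*a^2 - 4.59*a - 0.06)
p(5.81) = 0.02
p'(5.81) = -0.01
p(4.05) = 0.03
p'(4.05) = -0.02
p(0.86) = -3.12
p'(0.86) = -64.21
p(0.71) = -0.74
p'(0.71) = -3.96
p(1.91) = 0.14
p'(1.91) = -0.16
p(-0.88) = -0.22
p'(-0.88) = -0.09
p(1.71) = 0.18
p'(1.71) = -0.25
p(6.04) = 0.02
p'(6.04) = -0.01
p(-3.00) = -0.36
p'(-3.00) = 0.44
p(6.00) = 0.02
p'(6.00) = -0.01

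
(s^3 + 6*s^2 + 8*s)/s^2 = s + 6 + 8/s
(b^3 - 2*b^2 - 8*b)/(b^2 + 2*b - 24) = b*(b + 2)/(b + 6)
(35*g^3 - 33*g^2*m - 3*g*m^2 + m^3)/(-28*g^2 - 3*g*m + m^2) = (-5*g^2 + 4*g*m + m^2)/(4*g + m)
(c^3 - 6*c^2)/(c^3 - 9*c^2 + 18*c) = c/(c - 3)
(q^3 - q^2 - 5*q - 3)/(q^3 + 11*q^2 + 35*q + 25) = (q^2 - 2*q - 3)/(q^2 + 10*q + 25)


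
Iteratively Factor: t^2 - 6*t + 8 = (t - 2)*(t - 4)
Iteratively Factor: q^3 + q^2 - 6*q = (q - 2)*(q^2 + 3*q) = q*(q - 2)*(q + 3)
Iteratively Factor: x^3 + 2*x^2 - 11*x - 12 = (x - 3)*(x^2 + 5*x + 4) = (x - 3)*(x + 4)*(x + 1)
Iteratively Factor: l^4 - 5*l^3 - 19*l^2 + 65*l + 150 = (l - 5)*(l^3 - 19*l - 30) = (l - 5)^2*(l^2 + 5*l + 6) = (l - 5)^2*(l + 3)*(l + 2)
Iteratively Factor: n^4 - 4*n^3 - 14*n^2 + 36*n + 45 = (n - 3)*(n^3 - n^2 - 17*n - 15) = (n - 3)*(n + 3)*(n^2 - 4*n - 5) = (n - 5)*(n - 3)*(n + 3)*(n + 1)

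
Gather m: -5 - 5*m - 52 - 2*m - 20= -7*m - 77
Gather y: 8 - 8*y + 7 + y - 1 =14 - 7*y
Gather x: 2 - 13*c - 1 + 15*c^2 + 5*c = 15*c^2 - 8*c + 1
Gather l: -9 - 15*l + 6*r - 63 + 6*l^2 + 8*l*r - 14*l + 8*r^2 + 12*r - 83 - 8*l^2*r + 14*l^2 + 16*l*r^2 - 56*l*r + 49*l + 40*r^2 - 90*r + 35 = l^2*(20 - 8*r) + l*(16*r^2 - 48*r + 20) + 48*r^2 - 72*r - 120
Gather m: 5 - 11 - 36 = -42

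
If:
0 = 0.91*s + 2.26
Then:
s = -2.48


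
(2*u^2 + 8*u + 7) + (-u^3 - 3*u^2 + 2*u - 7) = -u^3 - u^2 + 10*u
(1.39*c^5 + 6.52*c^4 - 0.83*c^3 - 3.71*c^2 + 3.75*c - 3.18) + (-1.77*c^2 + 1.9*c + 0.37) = 1.39*c^5 + 6.52*c^4 - 0.83*c^3 - 5.48*c^2 + 5.65*c - 2.81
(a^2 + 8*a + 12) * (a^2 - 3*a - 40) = a^4 + 5*a^3 - 52*a^2 - 356*a - 480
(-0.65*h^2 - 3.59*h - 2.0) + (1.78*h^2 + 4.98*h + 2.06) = 1.13*h^2 + 1.39*h + 0.0600000000000001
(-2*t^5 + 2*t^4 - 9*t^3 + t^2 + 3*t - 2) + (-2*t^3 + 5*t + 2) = -2*t^5 + 2*t^4 - 11*t^3 + t^2 + 8*t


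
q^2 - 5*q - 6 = (q - 6)*(q + 1)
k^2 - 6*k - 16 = (k - 8)*(k + 2)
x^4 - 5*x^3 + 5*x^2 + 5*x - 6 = (x - 3)*(x - 2)*(x - 1)*(x + 1)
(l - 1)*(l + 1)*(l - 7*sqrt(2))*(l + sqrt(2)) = l^4 - 6*sqrt(2)*l^3 - 15*l^2 + 6*sqrt(2)*l + 14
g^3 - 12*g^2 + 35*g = g*(g - 7)*(g - 5)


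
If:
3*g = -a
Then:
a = -3*g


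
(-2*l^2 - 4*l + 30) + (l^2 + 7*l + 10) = -l^2 + 3*l + 40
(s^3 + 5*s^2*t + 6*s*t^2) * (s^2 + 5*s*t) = s^5 + 10*s^4*t + 31*s^3*t^2 + 30*s^2*t^3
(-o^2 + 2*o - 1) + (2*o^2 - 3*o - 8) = o^2 - o - 9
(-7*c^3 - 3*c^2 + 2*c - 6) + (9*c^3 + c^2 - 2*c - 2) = 2*c^3 - 2*c^2 - 8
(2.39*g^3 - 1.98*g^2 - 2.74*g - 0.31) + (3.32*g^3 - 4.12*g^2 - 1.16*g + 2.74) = 5.71*g^3 - 6.1*g^2 - 3.9*g + 2.43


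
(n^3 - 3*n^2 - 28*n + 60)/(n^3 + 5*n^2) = 1 - 8/n + 12/n^2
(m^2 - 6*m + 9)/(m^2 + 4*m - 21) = (m - 3)/(m + 7)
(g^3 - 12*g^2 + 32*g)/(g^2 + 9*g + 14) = g*(g^2 - 12*g + 32)/(g^2 + 9*g + 14)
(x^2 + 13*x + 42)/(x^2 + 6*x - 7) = (x + 6)/(x - 1)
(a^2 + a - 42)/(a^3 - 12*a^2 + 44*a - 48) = (a + 7)/(a^2 - 6*a + 8)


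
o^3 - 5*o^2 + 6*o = o*(o - 3)*(o - 2)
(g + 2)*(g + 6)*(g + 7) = g^3 + 15*g^2 + 68*g + 84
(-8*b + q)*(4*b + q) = -32*b^2 - 4*b*q + q^2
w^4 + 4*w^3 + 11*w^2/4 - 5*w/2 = w*(w - 1/2)*(w + 2)*(w + 5/2)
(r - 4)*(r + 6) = r^2 + 2*r - 24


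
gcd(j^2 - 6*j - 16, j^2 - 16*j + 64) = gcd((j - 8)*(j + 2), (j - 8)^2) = j - 8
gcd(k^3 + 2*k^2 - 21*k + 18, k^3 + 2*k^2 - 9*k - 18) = k - 3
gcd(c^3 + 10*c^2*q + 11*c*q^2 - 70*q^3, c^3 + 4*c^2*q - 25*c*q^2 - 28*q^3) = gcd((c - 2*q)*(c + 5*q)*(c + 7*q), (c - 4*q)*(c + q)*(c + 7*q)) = c + 7*q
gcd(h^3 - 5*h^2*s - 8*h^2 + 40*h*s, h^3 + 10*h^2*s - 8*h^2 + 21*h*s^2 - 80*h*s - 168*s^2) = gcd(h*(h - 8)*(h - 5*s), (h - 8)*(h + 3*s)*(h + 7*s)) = h - 8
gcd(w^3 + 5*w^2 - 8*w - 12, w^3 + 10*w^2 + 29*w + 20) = w + 1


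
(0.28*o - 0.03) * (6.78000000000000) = 1.8984*o - 0.2034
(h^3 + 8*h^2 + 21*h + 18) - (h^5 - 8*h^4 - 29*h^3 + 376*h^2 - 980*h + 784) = -h^5 + 8*h^4 + 30*h^3 - 368*h^2 + 1001*h - 766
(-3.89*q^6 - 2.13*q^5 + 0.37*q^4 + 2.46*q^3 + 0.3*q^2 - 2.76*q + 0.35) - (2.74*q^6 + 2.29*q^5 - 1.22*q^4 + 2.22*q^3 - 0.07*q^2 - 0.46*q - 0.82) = -6.63*q^6 - 4.42*q^5 + 1.59*q^4 + 0.24*q^3 + 0.37*q^2 - 2.3*q + 1.17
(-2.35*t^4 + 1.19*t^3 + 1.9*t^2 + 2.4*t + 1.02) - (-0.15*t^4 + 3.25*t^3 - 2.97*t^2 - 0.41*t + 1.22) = -2.2*t^4 - 2.06*t^3 + 4.87*t^2 + 2.81*t - 0.2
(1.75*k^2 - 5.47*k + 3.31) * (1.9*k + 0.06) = 3.325*k^3 - 10.288*k^2 + 5.9608*k + 0.1986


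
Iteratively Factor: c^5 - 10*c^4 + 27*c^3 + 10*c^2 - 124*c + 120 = (c + 2)*(c^4 - 12*c^3 + 51*c^2 - 92*c + 60) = (c - 5)*(c + 2)*(c^3 - 7*c^2 + 16*c - 12) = (c - 5)*(c - 3)*(c + 2)*(c^2 - 4*c + 4) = (c - 5)*(c - 3)*(c - 2)*(c + 2)*(c - 2)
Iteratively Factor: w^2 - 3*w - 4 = (w - 4)*(w + 1)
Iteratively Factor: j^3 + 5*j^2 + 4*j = (j + 4)*(j^2 + j) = j*(j + 4)*(j + 1)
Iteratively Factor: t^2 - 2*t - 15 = (t + 3)*(t - 5)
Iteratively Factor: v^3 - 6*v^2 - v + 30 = (v + 2)*(v^2 - 8*v + 15) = (v - 5)*(v + 2)*(v - 3)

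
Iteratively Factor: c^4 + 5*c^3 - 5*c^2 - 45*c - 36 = (c + 3)*(c^3 + 2*c^2 - 11*c - 12) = (c - 3)*(c + 3)*(c^2 + 5*c + 4) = (c - 3)*(c + 1)*(c + 3)*(c + 4)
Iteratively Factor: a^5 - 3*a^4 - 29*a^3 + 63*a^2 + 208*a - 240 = (a - 4)*(a^4 + a^3 - 25*a^2 - 37*a + 60) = (a - 4)*(a + 4)*(a^3 - 3*a^2 - 13*a + 15) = (a - 4)*(a + 3)*(a + 4)*(a^2 - 6*a + 5) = (a - 5)*(a - 4)*(a + 3)*(a + 4)*(a - 1)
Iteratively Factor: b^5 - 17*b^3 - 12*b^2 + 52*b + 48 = (b + 3)*(b^4 - 3*b^3 - 8*b^2 + 12*b + 16) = (b - 4)*(b + 3)*(b^3 + b^2 - 4*b - 4) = (b - 4)*(b + 1)*(b + 3)*(b^2 - 4) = (b - 4)*(b - 2)*(b + 1)*(b + 3)*(b + 2)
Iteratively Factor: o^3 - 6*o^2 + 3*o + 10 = (o - 2)*(o^2 - 4*o - 5) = (o - 2)*(o + 1)*(o - 5)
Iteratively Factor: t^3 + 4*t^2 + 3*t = (t + 1)*(t^2 + 3*t) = t*(t + 1)*(t + 3)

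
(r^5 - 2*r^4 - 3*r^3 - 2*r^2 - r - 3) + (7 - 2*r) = r^5 - 2*r^4 - 3*r^3 - 2*r^2 - 3*r + 4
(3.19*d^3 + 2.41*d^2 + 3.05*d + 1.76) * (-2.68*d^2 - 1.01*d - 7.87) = -8.5492*d^5 - 9.6807*d^4 - 35.7134*d^3 - 26.764*d^2 - 25.7811*d - 13.8512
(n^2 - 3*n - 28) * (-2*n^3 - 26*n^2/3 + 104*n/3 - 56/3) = -2*n^5 - 8*n^4/3 + 350*n^3/3 + 120*n^2 - 2744*n/3 + 1568/3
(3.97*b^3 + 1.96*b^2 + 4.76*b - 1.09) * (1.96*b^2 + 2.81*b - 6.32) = 7.7812*b^5 + 14.9973*b^4 - 10.2532*b^3 - 1.148*b^2 - 33.1461*b + 6.8888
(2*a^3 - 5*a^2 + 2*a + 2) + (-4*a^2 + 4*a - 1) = 2*a^3 - 9*a^2 + 6*a + 1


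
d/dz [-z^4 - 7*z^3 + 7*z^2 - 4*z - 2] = -4*z^3 - 21*z^2 + 14*z - 4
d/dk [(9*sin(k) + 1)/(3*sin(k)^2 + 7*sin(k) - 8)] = (-6*sin(k) + 27*cos(k)^2 - 106)*cos(k)/(3*sin(k)^2 + 7*sin(k) - 8)^2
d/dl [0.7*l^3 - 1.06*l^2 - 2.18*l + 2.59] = 2.1*l^2 - 2.12*l - 2.18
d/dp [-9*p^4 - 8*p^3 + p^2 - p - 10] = -36*p^3 - 24*p^2 + 2*p - 1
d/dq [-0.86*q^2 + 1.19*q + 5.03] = 1.19 - 1.72*q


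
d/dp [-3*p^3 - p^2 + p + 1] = -9*p^2 - 2*p + 1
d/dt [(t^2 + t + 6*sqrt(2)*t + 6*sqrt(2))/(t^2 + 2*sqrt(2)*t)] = (-4*sqrt(2)*t^2 - t^2 - 12*sqrt(2)*t - 24)/(t^2*(t^2 + 4*sqrt(2)*t + 8))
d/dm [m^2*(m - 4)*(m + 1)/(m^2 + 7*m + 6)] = 2*m*(m^2 + 7*m - 24)/(m^2 + 12*m + 36)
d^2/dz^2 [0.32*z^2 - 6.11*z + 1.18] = 0.640000000000000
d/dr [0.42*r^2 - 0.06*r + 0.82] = 0.84*r - 0.06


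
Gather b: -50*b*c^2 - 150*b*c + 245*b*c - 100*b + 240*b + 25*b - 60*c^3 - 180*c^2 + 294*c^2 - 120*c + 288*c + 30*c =b*(-50*c^2 + 95*c + 165) - 60*c^3 + 114*c^2 + 198*c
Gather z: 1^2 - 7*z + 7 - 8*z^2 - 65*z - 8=-8*z^2 - 72*z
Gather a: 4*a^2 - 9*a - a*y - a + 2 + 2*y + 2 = 4*a^2 + a*(-y - 10) + 2*y + 4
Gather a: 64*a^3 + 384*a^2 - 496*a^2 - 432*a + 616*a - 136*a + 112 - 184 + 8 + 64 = 64*a^3 - 112*a^2 + 48*a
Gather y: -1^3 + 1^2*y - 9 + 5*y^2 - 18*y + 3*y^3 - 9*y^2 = 3*y^3 - 4*y^2 - 17*y - 10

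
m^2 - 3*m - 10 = (m - 5)*(m + 2)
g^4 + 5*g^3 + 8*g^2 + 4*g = g*(g + 1)*(g + 2)^2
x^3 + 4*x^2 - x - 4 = (x - 1)*(x + 1)*(x + 4)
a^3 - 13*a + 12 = (a - 3)*(a - 1)*(a + 4)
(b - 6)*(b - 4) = b^2 - 10*b + 24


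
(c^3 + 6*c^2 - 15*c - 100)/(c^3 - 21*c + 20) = (c + 5)/(c - 1)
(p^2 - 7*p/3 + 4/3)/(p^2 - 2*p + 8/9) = 3*(p - 1)/(3*p - 2)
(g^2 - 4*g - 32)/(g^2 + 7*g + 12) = (g - 8)/(g + 3)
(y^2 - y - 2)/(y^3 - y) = (y - 2)/(y*(y - 1))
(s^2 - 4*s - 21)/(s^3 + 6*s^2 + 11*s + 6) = (s - 7)/(s^2 + 3*s + 2)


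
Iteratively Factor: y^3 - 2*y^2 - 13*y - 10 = (y - 5)*(y^2 + 3*y + 2) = (y - 5)*(y + 2)*(y + 1)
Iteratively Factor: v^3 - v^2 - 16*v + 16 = (v + 4)*(v^2 - 5*v + 4) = (v - 1)*(v + 4)*(v - 4)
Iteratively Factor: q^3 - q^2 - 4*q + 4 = (q - 2)*(q^2 + q - 2) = (q - 2)*(q - 1)*(q + 2)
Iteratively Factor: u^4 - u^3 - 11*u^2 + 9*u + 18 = (u - 2)*(u^3 + u^2 - 9*u - 9) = (u - 2)*(u + 3)*(u^2 - 2*u - 3) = (u - 3)*(u - 2)*(u + 3)*(u + 1)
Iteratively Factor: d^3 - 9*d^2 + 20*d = (d - 4)*(d^2 - 5*d) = d*(d - 4)*(d - 5)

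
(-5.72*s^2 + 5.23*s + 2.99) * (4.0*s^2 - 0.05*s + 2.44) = -22.88*s^4 + 21.206*s^3 - 2.2583*s^2 + 12.6117*s + 7.2956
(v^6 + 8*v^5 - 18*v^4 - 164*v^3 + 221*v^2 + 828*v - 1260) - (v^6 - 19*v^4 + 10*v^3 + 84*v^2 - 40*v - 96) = 8*v^5 + v^4 - 174*v^3 + 137*v^2 + 868*v - 1164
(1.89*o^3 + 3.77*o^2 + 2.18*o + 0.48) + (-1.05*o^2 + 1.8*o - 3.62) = 1.89*o^3 + 2.72*o^2 + 3.98*o - 3.14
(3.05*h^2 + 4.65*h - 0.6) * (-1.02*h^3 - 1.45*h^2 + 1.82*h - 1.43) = -3.111*h^5 - 9.1655*h^4 - 0.5795*h^3 + 4.9715*h^2 - 7.7415*h + 0.858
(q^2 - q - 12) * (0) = 0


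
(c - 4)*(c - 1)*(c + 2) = c^3 - 3*c^2 - 6*c + 8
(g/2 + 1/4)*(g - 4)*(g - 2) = g^3/2 - 11*g^2/4 + 5*g/2 + 2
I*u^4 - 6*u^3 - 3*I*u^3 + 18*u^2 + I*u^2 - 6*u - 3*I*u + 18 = (u - 3)*(u + I)*(u + 6*I)*(I*u + 1)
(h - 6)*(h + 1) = h^2 - 5*h - 6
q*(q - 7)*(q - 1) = q^3 - 8*q^2 + 7*q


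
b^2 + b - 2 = (b - 1)*(b + 2)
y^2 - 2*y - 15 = (y - 5)*(y + 3)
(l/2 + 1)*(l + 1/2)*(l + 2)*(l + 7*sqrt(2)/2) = l^4/2 + 9*l^3/4 + 7*sqrt(2)*l^3/4 + 3*l^2 + 63*sqrt(2)*l^2/8 + l + 21*sqrt(2)*l/2 + 7*sqrt(2)/2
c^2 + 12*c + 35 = (c + 5)*(c + 7)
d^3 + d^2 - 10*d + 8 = (d - 2)*(d - 1)*(d + 4)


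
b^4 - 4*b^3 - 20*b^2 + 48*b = b*(b - 6)*(b - 2)*(b + 4)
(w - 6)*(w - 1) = w^2 - 7*w + 6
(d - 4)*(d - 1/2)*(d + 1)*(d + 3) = d^4 - d^3/2 - 13*d^2 - 11*d/2 + 6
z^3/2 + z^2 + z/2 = z*(z/2 + 1/2)*(z + 1)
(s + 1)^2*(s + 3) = s^3 + 5*s^2 + 7*s + 3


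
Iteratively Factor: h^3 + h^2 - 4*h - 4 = (h + 1)*(h^2 - 4) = (h + 1)*(h + 2)*(h - 2)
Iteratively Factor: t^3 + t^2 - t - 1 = (t + 1)*(t^2 - 1) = (t + 1)^2*(t - 1)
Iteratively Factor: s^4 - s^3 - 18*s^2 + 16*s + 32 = (s + 4)*(s^3 - 5*s^2 + 2*s + 8) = (s - 4)*(s + 4)*(s^2 - s - 2) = (s - 4)*(s - 2)*(s + 4)*(s + 1)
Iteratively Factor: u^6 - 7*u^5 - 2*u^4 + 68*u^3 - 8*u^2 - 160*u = (u - 5)*(u^5 - 2*u^4 - 12*u^3 + 8*u^2 + 32*u) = (u - 5)*(u - 2)*(u^4 - 12*u^2 - 16*u) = (u - 5)*(u - 2)*(u + 2)*(u^3 - 2*u^2 - 8*u) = (u - 5)*(u - 2)*(u + 2)^2*(u^2 - 4*u) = (u - 5)*(u - 4)*(u - 2)*(u + 2)^2*(u)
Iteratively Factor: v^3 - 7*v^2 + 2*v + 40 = (v - 5)*(v^2 - 2*v - 8) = (v - 5)*(v + 2)*(v - 4)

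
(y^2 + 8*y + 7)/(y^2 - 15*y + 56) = (y^2 + 8*y + 7)/(y^2 - 15*y + 56)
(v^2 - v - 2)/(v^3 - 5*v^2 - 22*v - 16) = (v - 2)/(v^2 - 6*v - 16)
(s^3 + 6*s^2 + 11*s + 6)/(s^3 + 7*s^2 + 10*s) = (s^2 + 4*s + 3)/(s*(s + 5))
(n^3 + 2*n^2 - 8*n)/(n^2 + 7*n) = (n^2 + 2*n - 8)/(n + 7)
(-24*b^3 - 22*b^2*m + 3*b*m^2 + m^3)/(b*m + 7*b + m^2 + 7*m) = (-24*b^2 + 2*b*m + m^2)/(m + 7)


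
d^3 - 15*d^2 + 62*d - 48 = (d - 8)*(d - 6)*(d - 1)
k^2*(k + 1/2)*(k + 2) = k^4 + 5*k^3/2 + k^2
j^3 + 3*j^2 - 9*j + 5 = (j - 1)^2*(j + 5)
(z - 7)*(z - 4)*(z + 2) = z^3 - 9*z^2 + 6*z + 56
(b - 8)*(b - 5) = b^2 - 13*b + 40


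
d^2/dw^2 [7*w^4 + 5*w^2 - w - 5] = 84*w^2 + 10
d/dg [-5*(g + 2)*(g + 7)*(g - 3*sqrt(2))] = -15*g^2 - 90*g + 30*sqrt(2)*g - 70 + 135*sqrt(2)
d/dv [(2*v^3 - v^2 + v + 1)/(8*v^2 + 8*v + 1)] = (16*v^4 + 32*v^3 - 10*v^2 - 18*v - 7)/(64*v^4 + 128*v^3 + 80*v^2 + 16*v + 1)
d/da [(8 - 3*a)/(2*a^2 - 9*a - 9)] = (6*a^2 - 32*a + 99)/(4*a^4 - 36*a^3 + 45*a^2 + 162*a + 81)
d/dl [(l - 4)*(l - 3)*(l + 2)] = 3*l^2 - 10*l - 2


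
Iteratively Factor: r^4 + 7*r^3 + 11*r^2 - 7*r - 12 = (r - 1)*(r^3 + 8*r^2 + 19*r + 12) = (r - 1)*(r + 1)*(r^2 + 7*r + 12) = (r - 1)*(r + 1)*(r + 4)*(r + 3)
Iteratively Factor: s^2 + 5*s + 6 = (s + 3)*(s + 2)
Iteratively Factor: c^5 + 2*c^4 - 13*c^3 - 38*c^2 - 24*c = (c + 2)*(c^4 - 13*c^2 - 12*c) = (c + 1)*(c + 2)*(c^3 - c^2 - 12*c) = (c + 1)*(c + 2)*(c + 3)*(c^2 - 4*c) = c*(c + 1)*(c + 2)*(c + 3)*(c - 4)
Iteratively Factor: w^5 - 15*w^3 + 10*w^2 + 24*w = (w - 2)*(w^4 + 2*w^3 - 11*w^2 - 12*w) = (w - 2)*(w + 1)*(w^3 + w^2 - 12*w) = w*(w - 2)*(w + 1)*(w^2 + w - 12) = w*(w - 2)*(w + 1)*(w + 4)*(w - 3)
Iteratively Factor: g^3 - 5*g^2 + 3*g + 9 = (g - 3)*(g^2 - 2*g - 3) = (g - 3)*(g + 1)*(g - 3)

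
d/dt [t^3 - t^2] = t*(3*t - 2)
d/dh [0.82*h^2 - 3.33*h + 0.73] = 1.64*h - 3.33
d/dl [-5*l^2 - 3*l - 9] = -10*l - 3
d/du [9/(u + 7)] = -9/(u + 7)^2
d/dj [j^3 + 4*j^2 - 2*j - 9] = 3*j^2 + 8*j - 2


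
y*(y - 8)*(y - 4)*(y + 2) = y^4 - 10*y^3 + 8*y^2 + 64*y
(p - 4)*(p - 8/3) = p^2 - 20*p/3 + 32/3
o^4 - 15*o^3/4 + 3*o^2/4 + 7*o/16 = o*(o - 7/2)*(o - 1/2)*(o + 1/4)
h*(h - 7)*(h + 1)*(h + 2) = h^4 - 4*h^3 - 19*h^2 - 14*h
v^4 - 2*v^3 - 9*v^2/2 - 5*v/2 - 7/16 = (v - 7/2)*(v + 1/2)^3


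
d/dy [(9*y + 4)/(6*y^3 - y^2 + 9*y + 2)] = (54*y^3 - 9*y^2 + 81*y - (9*y + 4)*(18*y^2 - 2*y + 9) + 18)/(6*y^3 - y^2 + 9*y + 2)^2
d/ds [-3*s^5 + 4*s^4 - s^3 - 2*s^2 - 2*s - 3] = -15*s^4 + 16*s^3 - 3*s^2 - 4*s - 2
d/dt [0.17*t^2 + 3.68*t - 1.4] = 0.34*t + 3.68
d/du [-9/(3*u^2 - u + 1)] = 9*(6*u - 1)/(3*u^2 - u + 1)^2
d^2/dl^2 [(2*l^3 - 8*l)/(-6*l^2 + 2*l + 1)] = 4*(134*l^3 - 6*l^2 + 69*l - 8)/(216*l^6 - 216*l^5 - 36*l^4 + 64*l^3 + 6*l^2 - 6*l - 1)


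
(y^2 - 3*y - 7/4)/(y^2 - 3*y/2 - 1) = (y - 7/2)/(y - 2)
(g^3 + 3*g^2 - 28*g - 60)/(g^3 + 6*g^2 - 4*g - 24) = (g - 5)/(g - 2)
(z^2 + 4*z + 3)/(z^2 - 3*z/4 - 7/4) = 4*(z + 3)/(4*z - 7)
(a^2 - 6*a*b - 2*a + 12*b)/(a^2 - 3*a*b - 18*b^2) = (a - 2)/(a + 3*b)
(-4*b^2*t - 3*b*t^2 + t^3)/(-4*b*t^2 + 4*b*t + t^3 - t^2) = (b + t)/(t - 1)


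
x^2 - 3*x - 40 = (x - 8)*(x + 5)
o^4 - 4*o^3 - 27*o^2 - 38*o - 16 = (o - 8)*(o + 1)^2*(o + 2)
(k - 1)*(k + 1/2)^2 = k^3 - 3*k/4 - 1/4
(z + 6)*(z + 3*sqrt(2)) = z^2 + 3*sqrt(2)*z + 6*z + 18*sqrt(2)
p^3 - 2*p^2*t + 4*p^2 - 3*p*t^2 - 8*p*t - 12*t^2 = (p + 4)*(p - 3*t)*(p + t)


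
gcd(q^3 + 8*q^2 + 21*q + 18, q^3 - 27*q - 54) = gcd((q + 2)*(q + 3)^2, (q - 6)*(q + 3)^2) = q^2 + 6*q + 9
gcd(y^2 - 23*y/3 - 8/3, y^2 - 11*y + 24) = y - 8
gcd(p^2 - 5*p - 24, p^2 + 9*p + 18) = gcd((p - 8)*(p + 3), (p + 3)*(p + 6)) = p + 3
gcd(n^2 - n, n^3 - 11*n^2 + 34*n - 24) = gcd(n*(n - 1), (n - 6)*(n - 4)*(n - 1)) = n - 1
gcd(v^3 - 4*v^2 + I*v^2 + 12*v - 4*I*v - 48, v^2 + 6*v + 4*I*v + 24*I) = v + 4*I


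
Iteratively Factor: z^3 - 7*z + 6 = (z + 3)*(z^2 - 3*z + 2) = (z - 1)*(z + 3)*(z - 2)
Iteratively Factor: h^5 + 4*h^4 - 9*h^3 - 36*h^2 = (h)*(h^4 + 4*h^3 - 9*h^2 - 36*h) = h*(h - 3)*(h^3 + 7*h^2 + 12*h) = h*(h - 3)*(h + 4)*(h^2 + 3*h) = h^2*(h - 3)*(h + 4)*(h + 3)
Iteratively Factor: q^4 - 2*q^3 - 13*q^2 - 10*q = (q)*(q^3 - 2*q^2 - 13*q - 10) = q*(q + 1)*(q^2 - 3*q - 10) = q*(q + 1)*(q + 2)*(q - 5)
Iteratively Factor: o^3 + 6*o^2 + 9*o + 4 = (o + 4)*(o^2 + 2*o + 1) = (o + 1)*(o + 4)*(o + 1)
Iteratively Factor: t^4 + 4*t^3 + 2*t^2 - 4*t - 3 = (t + 3)*(t^3 + t^2 - t - 1) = (t - 1)*(t + 3)*(t^2 + 2*t + 1) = (t - 1)*(t + 1)*(t + 3)*(t + 1)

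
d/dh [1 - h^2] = -2*h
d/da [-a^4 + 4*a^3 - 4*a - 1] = -4*a^3 + 12*a^2 - 4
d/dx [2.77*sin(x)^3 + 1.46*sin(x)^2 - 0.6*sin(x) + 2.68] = (8.31*sin(x)^2 + 2.92*sin(x) - 0.6)*cos(x)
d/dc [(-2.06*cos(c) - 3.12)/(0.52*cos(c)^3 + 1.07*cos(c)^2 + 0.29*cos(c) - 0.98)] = -(2.1424*cos(c)^3 + 7.0714*cos(c)^2 + 6.6768*cos(c) + 2.9236)*sin(c)/(0.52*cos(c)^3 + 1.07*cos(c)^2 + 0.29*cos(c) - 0.98)^2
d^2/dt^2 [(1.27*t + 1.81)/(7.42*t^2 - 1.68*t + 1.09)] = ((1.27*t + 1.81)*(14.84*t - 1.68)*(29.68*t - 3.36) - (56.5404*t + 22.5932)*(7.42*t^2 - 1.68*t + 1.09))/(7.42*t^2 - 1.68*t + 1.09)^3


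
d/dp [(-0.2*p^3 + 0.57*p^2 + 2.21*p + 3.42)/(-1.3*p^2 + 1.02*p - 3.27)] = (0.26*p^4 - 0.408*p^3 + 5.4164*p^2 + 5.1642*p - 10.7151)/(1.69*p^4 - 2.652*p^3 + 9.5424*p^2 - 6.6708*p + 10.6929)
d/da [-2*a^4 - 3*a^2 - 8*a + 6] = -8*a^3 - 6*a - 8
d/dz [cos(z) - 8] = -sin(z)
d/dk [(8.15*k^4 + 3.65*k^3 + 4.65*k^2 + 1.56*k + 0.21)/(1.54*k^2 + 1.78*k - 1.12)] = (25.102*k^5 + 49.142*k^4 - 23.518*k^3 - 6.3894*k^2 - 11.0628*k - 2.121)/(2.3716*k^4 + 5.4824*k^3 - 0.2812*k^2 - 3.9872*k + 1.2544)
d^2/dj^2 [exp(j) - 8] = exp(j)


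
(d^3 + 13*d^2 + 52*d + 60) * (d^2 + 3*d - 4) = d^5 + 16*d^4 + 87*d^3 + 164*d^2 - 28*d - 240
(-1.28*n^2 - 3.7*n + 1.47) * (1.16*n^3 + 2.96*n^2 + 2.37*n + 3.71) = -1.4848*n^5 - 8.0808*n^4 - 12.2804*n^3 - 9.1666*n^2 - 10.2431*n + 5.4537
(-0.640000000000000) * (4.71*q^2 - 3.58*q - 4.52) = -3.0144*q^2 + 2.2912*q + 2.8928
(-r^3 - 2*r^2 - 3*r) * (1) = -r^3 - 2*r^2 - 3*r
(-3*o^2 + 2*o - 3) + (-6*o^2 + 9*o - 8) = -9*o^2 + 11*o - 11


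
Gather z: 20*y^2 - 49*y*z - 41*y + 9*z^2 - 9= 20*y^2 - 49*y*z - 41*y + 9*z^2 - 9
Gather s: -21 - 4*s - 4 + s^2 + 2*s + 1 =s^2 - 2*s - 24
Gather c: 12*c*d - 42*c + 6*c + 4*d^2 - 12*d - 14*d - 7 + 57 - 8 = c*(12*d - 36) + 4*d^2 - 26*d + 42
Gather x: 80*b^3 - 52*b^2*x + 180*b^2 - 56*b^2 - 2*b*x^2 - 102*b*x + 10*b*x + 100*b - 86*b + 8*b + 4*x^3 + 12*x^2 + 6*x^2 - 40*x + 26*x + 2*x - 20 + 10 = 80*b^3 + 124*b^2 + 22*b + 4*x^3 + x^2*(18 - 2*b) + x*(-52*b^2 - 92*b - 12) - 10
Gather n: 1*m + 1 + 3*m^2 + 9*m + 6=3*m^2 + 10*m + 7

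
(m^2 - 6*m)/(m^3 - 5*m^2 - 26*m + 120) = m/(m^2 + m - 20)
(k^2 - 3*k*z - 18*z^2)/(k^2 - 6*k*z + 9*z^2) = (k^2 - 3*k*z - 18*z^2)/(k^2 - 6*k*z + 9*z^2)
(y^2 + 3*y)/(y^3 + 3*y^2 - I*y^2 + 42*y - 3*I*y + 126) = y/(y^2 - I*y + 42)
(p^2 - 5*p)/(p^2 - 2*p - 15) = p/(p + 3)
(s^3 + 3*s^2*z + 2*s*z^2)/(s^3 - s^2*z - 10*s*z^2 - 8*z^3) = s/(s - 4*z)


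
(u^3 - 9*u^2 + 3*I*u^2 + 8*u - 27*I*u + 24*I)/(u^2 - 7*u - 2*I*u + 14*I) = (u^3 + 3*u^2*(-3 + I) + u*(8 - 27*I) + 24*I)/(u^2 - u*(7 + 2*I) + 14*I)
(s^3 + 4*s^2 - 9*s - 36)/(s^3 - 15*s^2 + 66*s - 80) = (s^3 + 4*s^2 - 9*s - 36)/(s^3 - 15*s^2 + 66*s - 80)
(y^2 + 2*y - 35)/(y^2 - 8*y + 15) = (y + 7)/(y - 3)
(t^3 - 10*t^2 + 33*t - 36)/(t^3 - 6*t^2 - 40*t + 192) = (t^2 - 6*t + 9)/(t^2 - 2*t - 48)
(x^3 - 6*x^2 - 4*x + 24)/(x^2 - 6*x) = x - 4/x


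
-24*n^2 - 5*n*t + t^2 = (-8*n + t)*(3*n + t)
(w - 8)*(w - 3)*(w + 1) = w^3 - 10*w^2 + 13*w + 24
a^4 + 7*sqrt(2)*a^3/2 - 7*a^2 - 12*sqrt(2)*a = a*(a - 3*sqrt(2)/2)*(a + sqrt(2))*(a + 4*sqrt(2))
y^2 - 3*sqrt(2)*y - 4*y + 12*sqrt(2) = (y - 4)*(y - 3*sqrt(2))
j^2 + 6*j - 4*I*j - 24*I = (j + 6)*(j - 4*I)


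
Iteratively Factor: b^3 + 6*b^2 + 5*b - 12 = (b + 3)*(b^2 + 3*b - 4) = (b - 1)*(b + 3)*(b + 4)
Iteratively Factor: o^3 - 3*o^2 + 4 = (o - 2)*(o^2 - o - 2) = (o - 2)^2*(o + 1)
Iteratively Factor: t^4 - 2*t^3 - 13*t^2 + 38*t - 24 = (t + 4)*(t^3 - 6*t^2 + 11*t - 6) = (t - 1)*(t + 4)*(t^2 - 5*t + 6) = (t - 2)*(t - 1)*(t + 4)*(t - 3)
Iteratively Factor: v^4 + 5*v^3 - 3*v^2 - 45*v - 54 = (v - 3)*(v^3 + 8*v^2 + 21*v + 18) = (v - 3)*(v + 3)*(v^2 + 5*v + 6) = (v - 3)*(v + 3)^2*(v + 2)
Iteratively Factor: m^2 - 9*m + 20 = (m - 5)*(m - 4)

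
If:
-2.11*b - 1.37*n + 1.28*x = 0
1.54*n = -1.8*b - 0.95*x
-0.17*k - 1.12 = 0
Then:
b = 4.1775593566505*x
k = -6.59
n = -5.4997447025785*x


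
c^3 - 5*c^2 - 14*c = c*(c - 7)*(c + 2)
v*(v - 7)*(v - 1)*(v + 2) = v^4 - 6*v^3 - 9*v^2 + 14*v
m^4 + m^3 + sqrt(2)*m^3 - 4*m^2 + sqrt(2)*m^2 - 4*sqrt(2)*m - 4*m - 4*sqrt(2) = (m - 2)*(m + 1)*(m + 2)*(m + sqrt(2))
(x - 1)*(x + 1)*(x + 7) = x^3 + 7*x^2 - x - 7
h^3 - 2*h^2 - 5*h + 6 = (h - 3)*(h - 1)*(h + 2)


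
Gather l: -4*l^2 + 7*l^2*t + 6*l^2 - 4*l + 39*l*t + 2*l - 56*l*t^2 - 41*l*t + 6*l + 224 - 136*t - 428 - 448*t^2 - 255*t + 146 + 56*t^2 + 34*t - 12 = l^2*(7*t + 2) + l*(-56*t^2 - 2*t + 4) - 392*t^2 - 357*t - 70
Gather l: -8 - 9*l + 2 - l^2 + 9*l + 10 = 4 - l^2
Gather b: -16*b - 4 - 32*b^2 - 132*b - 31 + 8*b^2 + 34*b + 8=-24*b^2 - 114*b - 27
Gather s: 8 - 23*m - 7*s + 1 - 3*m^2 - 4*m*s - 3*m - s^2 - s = -3*m^2 - 26*m - s^2 + s*(-4*m - 8) + 9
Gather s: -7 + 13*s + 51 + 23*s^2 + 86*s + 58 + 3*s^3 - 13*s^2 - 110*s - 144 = 3*s^3 + 10*s^2 - 11*s - 42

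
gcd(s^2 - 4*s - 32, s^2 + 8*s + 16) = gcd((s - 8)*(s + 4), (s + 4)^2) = s + 4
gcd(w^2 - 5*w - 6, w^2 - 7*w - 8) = w + 1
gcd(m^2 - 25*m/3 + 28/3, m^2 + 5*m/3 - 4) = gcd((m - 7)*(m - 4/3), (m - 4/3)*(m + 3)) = m - 4/3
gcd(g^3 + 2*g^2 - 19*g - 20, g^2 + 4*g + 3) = g + 1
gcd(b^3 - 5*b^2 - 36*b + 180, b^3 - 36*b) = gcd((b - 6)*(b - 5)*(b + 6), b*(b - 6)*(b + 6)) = b^2 - 36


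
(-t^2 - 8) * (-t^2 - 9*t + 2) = t^4 + 9*t^3 + 6*t^2 + 72*t - 16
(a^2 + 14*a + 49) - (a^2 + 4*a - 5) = 10*a + 54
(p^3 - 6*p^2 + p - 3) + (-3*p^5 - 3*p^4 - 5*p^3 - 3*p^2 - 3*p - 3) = -3*p^5 - 3*p^4 - 4*p^3 - 9*p^2 - 2*p - 6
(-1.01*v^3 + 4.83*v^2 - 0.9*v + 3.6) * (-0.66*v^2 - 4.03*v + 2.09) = 0.6666*v^5 + 0.8825*v^4 - 20.9818*v^3 + 11.3457*v^2 - 16.389*v + 7.524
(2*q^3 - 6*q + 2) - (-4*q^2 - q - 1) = 2*q^3 + 4*q^2 - 5*q + 3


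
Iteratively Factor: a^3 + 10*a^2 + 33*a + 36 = (a + 3)*(a^2 + 7*a + 12) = (a + 3)^2*(a + 4)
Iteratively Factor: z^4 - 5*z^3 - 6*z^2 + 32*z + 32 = (z + 1)*(z^3 - 6*z^2 + 32) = (z - 4)*(z + 1)*(z^2 - 2*z - 8) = (z - 4)^2*(z + 1)*(z + 2)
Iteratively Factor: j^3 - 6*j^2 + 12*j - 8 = (j - 2)*(j^2 - 4*j + 4) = (j - 2)^2*(j - 2)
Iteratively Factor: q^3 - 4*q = (q)*(q^2 - 4) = q*(q + 2)*(q - 2)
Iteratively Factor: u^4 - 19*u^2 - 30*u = (u + 2)*(u^3 - 2*u^2 - 15*u) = (u + 2)*(u + 3)*(u^2 - 5*u) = (u - 5)*(u + 2)*(u + 3)*(u)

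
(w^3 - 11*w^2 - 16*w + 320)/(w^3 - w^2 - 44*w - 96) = (w^2 - 3*w - 40)/(w^2 + 7*w + 12)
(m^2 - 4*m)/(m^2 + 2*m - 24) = m/(m + 6)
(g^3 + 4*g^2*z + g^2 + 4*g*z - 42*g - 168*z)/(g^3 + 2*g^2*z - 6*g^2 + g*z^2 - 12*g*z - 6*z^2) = (g^2 + 4*g*z + 7*g + 28*z)/(g^2 + 2*g*z + z^2)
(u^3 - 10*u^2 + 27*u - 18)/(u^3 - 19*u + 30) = (u^2 - 7*u + 6)/(u^2 + 3*u - 10)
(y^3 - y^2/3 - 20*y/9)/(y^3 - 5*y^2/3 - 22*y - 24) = y*(3*y - 5)/(3*(y^2 - 3*y - 18))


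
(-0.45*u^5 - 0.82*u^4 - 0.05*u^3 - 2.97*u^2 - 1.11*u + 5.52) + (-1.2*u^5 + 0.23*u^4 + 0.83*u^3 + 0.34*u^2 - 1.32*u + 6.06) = -1.65*u^5 - 0.59*u^4 + 0.78*u^3 - 2.63*u^2 - 2.43*u + 11.58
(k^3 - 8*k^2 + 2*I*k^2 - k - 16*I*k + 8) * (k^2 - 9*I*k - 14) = k^5 - 8*k^4 - 7*I*k^4 + 3*k^3 + 56*I*k^3 - 24*k^2 - 19*I*k^2 + 14*k + 152*I*k - 112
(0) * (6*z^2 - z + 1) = 0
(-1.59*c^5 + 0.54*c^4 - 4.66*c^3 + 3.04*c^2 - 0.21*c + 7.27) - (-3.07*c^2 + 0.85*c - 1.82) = -1.59*c^5 + 0.54*c^4 - 4.66*c^3 + 6.11*c^2 - 1.06*c + 9.09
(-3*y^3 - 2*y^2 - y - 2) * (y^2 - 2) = -3*y^5 - 2*y^4 + 5*y^3 + 2*y^2 + 2*y + 4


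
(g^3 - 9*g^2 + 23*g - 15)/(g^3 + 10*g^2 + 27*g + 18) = (g^3 - 9*g^2 + 23*g - 15)/(g^3 + 10*g^2 + 27*g + 18)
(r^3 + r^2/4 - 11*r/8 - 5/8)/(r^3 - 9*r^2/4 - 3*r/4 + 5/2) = (r + 1/2)/(r - 2)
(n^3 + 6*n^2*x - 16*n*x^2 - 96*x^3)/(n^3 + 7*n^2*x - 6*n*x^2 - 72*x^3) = (-n + 4*x)/(-n + 3*x)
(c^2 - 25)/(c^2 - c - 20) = (c + 5)/(c + 4)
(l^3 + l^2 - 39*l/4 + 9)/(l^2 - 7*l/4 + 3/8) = 2*(2*l^2 + 5*l - 12)/(4*l - 1)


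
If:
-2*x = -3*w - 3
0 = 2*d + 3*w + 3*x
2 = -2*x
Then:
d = 4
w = -5/3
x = -1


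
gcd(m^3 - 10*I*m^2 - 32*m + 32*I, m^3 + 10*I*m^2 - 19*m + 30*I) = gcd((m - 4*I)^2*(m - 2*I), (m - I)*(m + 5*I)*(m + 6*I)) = 1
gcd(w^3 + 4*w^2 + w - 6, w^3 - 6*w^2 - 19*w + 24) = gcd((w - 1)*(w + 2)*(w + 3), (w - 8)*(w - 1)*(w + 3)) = w^2 + 2*w - 3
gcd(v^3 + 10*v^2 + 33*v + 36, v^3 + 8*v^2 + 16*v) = v + 4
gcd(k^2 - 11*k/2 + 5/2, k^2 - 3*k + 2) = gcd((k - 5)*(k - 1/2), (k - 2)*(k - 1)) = 1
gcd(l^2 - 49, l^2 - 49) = l^2 - 49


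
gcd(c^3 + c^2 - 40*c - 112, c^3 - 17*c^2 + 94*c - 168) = c - 7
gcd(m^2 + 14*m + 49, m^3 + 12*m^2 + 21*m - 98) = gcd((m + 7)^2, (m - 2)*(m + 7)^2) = m^2 + 14*m + 49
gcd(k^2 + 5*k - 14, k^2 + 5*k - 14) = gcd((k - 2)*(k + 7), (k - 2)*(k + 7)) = k^2 + 5*k - 14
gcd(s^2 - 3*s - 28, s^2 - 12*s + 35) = s - 7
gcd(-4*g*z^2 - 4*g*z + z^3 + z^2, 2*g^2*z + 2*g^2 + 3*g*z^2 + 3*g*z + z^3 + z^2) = z + 1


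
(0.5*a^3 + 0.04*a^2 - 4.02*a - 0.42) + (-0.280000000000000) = 0.5*a^3 + 0.04*a^2 - 4.02*a - 0.7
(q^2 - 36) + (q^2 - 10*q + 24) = 2*q^2 - 10*q - 12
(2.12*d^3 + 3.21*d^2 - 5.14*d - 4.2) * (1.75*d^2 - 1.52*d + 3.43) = 3.71*d^5 + 2.3951*d^4 - 6.6026*d^3 + 11.4731*d^2 - 11.2462*d - 14.406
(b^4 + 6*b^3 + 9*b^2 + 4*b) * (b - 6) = b^5 - 27*b^3 - 50*b^2 - 24*b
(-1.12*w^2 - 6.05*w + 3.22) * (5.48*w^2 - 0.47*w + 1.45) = -6.1376*w^4 - 32.6276*w^3 + 18.8651*w^2 - 10.2859*w + 4.669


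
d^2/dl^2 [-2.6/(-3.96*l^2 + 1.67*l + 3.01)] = (81.54432*l^2 - 34.38864*l - 2.6*(7.92*l - 1.67)*(15.84*l - 3.34) - 61.98192)/(-3.96*l^2 + 1.67*l + 3.01)^3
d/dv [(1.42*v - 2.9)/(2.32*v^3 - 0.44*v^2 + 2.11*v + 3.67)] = (-6.5888*v^3 + 20.8088*v^2 - 2.552*v + 11.3304)/(5.3824*v^6 - 2.0416*v^5 + 9.984*v^4 + 15.172*v^3 + 1.2225*v^2 + 15.4874*v + 13.4689)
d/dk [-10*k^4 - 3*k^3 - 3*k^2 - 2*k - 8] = -40*k^3 - 9*k^2 - 6*k - 2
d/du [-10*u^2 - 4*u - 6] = -20*u - 4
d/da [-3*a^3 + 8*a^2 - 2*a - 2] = -9*a^2 + 16*a - 2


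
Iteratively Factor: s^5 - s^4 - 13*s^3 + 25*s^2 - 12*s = (s - 1)*(s^4 - 13*s^2 + 12*s) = (s - 1)^2*(s^3 + s^2 - 12*s) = (s - 3)*(s - 1)^2*(s^2 + 4*s) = s*(s - 3)*(s - 1)^2*(s + 4)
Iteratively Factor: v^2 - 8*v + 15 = (v - 3)*(v - 5)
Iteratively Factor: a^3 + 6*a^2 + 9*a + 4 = (a + 1)*(a^2 + 5*a + 4) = (a + 1)*(a + 4)*(a + 1)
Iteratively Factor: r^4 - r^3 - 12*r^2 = (r)*(r^3 - r^2 - 12*r) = r*(r - 4)*(r^2 + 3*r) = r^2*(r - 4)*(r + 3)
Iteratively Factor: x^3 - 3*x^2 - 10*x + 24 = (x - 2)*(x^2 - x - 12) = (x - 4)*(x - 2)*(x + 3)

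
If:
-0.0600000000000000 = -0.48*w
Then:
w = 0.12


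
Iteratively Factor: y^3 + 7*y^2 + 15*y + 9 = (y + 3)*(y^2 + 4*y + 3) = (y + 3)^2*(y + 1)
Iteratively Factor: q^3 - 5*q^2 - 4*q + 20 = (q - 2)*(q^2 - 3*q - 10) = (q - 5)*(q - 2)*(q + 2)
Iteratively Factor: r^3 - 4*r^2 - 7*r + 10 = (r + 2)*(r^2 - 6*r + 5) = (r - 1)*(r + 2)*(r - 5)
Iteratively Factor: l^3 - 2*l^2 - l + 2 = (l + 1)*(l^2 - 3*l + 2) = (l - 1)*(l + 1)*(l - 2)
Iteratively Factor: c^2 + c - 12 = (c - 3)*(c + 4)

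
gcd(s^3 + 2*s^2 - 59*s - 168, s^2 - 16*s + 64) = s - 8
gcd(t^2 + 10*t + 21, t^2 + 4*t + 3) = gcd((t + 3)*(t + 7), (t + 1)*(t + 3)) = t + 3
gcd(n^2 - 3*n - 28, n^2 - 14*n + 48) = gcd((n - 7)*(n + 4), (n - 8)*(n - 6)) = 1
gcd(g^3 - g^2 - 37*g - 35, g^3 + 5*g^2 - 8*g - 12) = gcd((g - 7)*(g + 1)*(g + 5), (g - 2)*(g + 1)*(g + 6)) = g + 1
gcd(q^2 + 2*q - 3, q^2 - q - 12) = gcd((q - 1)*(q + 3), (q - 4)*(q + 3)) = q + 3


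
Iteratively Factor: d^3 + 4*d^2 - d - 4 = (d + 1)*(d^2 + 3*d - 4) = (d - 1)*(d + 1)*(d + 4)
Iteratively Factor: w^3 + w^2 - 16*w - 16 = (w - 4)*(w^2 + 5*w + 4) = (w - 4)*(w + 1)*(w + 4)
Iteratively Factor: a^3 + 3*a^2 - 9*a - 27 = (a + 3)*(a^2 - 9) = (a + 3)^2*(a - 3)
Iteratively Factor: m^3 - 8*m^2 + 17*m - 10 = (m - 1)*(m^2 - 7*m + 10) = (m - 5)*(m - 1)*(m - 2)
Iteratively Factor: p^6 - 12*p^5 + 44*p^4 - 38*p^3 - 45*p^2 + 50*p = (p - 1)*(p^5 - 11*p^4 + 33*p^3 - 5*p^2 - 50*p) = (p - 5)*(p - 1)*(p^4 - 6*p^3 + 3*p^2 + 10*p) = (p - 5)*(p - 1)*(p + 1)*(p^3 - 7*p^2 + 10*p) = p*(p - 5)*(p - 1)*(p + 1)*(p^2 - 7*p + 10) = p*(p - 5)*(p - 2)*(p - 1)*(p + 1)*(p - 5)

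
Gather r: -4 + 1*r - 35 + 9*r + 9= 10*r - 30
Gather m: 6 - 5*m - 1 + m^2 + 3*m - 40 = m^2 - 2*m - 35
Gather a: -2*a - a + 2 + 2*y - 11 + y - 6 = -3*a + 3*y - 15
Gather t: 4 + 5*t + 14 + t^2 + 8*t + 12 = t^2 + 13*t + 30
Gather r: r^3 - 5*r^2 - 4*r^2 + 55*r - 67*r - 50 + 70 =r^3 - 9*r^2 - 12*r + 20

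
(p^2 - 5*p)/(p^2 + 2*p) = (p - 5)/(p + 2)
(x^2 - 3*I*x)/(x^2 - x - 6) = x*(-x + 3*I)/(-x^2 + x + 6)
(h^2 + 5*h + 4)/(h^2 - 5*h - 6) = (h + 4)/(h - 6)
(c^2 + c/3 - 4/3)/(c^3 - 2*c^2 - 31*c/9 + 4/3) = 3*(c - 1)/(3*c^2 - 10*c + 3)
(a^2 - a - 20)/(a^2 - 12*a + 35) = (a + 4)/(a - 7)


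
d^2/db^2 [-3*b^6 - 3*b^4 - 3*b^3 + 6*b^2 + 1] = -90*b^4 - 36*b^2 - 18*b + 12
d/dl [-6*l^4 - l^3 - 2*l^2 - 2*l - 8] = -24*l^3 - 3*l^2 - 4*l - 2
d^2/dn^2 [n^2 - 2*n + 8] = 2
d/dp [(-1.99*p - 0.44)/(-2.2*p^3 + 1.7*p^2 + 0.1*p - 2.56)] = (-8.756*p^3 + 0.479*p^2 + 1.496*p + 5.1384)/(4.84*p^6 - 7.48*p^5 + 2.45*p^4 + 11.604*p^3 - 8.694*p^2 - 0.512*p + 6.5536)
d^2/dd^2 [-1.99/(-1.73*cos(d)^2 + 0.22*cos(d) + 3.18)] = (23.823484*(1 - cos(d)^2)^2 - 2.272182*cos(d)^3 + 55.799202*cos(d)^2 + 3.15216*cos(d) - 45.911688)/(-1.73*cos(d)^2 + 0.22*cos(d) + 3.18)^3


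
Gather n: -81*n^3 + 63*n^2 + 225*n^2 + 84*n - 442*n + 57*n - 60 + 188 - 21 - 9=-81*n^3 + 288*n^2 - 301*n + 98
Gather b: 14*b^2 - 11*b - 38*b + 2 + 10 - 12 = 14*b^2 - 49*b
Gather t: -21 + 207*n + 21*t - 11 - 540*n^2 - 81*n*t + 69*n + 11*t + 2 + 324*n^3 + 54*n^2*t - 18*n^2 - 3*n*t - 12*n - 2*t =324*n^3 - 558*n^2 + 264*n + t*(54*n^2 - 84*n + 30) - 30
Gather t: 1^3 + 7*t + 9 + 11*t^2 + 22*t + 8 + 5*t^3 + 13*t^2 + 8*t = 5*t^3 + 24*t^2 + 37*t + 18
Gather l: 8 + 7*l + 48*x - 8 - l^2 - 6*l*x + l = -l^2 + l*(8 - 6*x) + 48*x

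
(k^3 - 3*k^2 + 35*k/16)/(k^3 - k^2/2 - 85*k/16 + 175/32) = 2*k/(2*k + 5)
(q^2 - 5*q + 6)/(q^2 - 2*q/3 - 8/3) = 3*(q - 3)/(3*q + 4)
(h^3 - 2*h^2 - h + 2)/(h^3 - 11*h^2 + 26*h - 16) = (h + 1)/(h - 8)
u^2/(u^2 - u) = u/(u - 1)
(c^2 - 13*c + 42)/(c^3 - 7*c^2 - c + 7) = (c - 6)/(c^2 - 1)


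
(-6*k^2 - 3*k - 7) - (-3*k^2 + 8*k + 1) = -3*k^2 - 11*k - 8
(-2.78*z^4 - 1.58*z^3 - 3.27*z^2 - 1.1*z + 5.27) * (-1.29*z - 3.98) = 3.5862*z^5 + 13.1026*z^4 + 10.5067*z^3 + 14.4336*z^2 - 2.4203*z - 20.9746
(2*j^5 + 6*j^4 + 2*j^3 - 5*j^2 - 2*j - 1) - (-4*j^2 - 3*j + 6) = 2*j^5 + 6*j^4 + 2*j^3 - j^2 + j - 7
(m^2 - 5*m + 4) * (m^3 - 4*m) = m^5 - 5*m^4 + 20*m^2 - 16*m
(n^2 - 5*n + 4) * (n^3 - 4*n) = n^5 - 5*n^4 + 20*n^2 - 16*n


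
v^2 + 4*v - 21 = (v - 3)*(v + 7)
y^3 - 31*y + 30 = (y - 5)*(y - 1)*(y + 6)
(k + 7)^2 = k^2 + 14*k + 49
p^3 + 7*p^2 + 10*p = p*(p + 2)*(p + 5)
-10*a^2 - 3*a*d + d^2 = (-5*a + d)*(2*a + d)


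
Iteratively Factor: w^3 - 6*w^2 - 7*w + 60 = (w - 4)*(w^2 - 2*w - 15) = (w - 4)*(w + 3)*(w - 5)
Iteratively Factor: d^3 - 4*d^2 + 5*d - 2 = (d - 1)*(d^2 - 3*d + 2) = (d - 1)^2*(d - 2)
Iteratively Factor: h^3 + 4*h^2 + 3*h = (h + 3)*(h^2 + h) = (h + 1)*(h + 3)*(h)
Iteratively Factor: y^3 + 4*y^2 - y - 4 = (y + 4)*(y^2 - 1) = (y + 1)*(y + 4)*(y - 1)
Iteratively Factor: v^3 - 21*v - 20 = (v + 1)*(v^2 - v - 20) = (v + 1)*(v + 4)*(v - 5)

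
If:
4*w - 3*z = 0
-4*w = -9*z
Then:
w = 0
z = 0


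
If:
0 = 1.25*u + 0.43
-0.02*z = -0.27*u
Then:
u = -0.34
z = -4.64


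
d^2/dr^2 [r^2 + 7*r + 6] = 2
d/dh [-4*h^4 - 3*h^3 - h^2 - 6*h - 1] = -16*h^3 - 9*h^2 - 2*h - 6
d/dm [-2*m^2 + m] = 1 - 4*m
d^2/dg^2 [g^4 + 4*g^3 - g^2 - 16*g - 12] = 12*g^2 + 24*g - 2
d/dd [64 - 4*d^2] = -8*d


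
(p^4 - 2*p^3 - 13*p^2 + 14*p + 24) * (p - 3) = p^5 - 5*p^4 - 7*p^3 + 53*p^2 - 18*p - 72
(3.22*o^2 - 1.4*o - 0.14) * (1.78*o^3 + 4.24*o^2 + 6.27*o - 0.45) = 5.7316*o^5 + 11.1608*o^4 + 14.0042*o^3 - 10.8206*o^2 - 0.2478*o + 0.063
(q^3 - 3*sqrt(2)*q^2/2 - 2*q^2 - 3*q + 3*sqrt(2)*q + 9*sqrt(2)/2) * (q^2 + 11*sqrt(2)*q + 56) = q^5 - 2*q^4 + 19*sqrt(2)*q^4/2 - 19*sqrt(2)*q^3 + 20*q^3 - 225*sqrt(2)*q^2/2 - 46*q^2 - 69*q + 168*sqrt(2)*q + 252*sqrt(2)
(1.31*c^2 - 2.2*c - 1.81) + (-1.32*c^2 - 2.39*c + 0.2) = -0.01*c^2 - 4.59*c - 1.61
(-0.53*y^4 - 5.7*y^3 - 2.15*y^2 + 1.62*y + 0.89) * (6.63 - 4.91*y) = 2.6023*y^5 + 24.4731*y^4 - 27.2345*y^3 - 22.2087*y^2 + 6.3707*y + 5.9007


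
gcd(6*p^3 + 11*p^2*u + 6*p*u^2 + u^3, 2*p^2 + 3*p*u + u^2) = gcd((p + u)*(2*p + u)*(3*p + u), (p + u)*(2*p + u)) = 2*p^2 + 3*p*u + u^2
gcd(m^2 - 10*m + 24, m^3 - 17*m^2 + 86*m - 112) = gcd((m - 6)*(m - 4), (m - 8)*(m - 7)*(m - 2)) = 1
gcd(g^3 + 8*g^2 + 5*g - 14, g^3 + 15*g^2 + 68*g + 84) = g^2 + 9*g + 14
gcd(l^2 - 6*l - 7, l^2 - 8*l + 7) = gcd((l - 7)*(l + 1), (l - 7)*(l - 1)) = l - 7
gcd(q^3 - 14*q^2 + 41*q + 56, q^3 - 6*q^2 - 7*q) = q^2 - 6*q - 7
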